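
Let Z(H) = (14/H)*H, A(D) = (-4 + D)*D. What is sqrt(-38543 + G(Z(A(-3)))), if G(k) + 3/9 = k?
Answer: 2*I*sqrt(86691)/3 ≈ 196.29*I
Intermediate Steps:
A(D) = D*(-4 + D)
Z(H) = 14
G(k) = -1/3 + k
sqrt(-38543 + G(Z(A(-3)))) = sqrt(-38543 + (-1/3 + 14)) = sqrt(-38543 + 41/3) = sqrt(-115588/3) = 2*I*sqrt(86691)/3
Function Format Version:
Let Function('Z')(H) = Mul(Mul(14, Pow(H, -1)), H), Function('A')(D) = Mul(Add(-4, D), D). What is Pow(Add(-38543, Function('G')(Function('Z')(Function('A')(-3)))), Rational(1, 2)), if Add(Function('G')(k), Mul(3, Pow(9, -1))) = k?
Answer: Mul(Rational(2, 3), I, Pow(86691, Rational(1, 2))) ≈ Mul(196.29, I)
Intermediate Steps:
Function('A')(D) = Mul(D, Add(-4, D))
Function('Z')(H) = 14
Function('G')(k) = Add(Rational(-1, 3), k)
Pow(Add(-38543, Function('G')(Function('Z')(Function('A')(-3)))), Rational(1, 2)) = Pow(Add(-38543, Add(Rational(-1, 3), 14)), Rational(1, 2)) = Pow(Add(-38543, Rational(41, 3)), Rational(1, 2)) = Pow(Rational(-115588, 3), Rational(1, 2)) = Mul(Rational(2, 3), I, Pow(86691, Rational(1, 2)))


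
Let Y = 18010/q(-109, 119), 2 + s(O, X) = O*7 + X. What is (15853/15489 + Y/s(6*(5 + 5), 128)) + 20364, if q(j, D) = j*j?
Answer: 341037976449994/16746257619 ≈ 20365.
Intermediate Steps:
q(j, D) = j²
s(O, X) = -2 + X + 7*O (s(O, X) = -2 + (O*7 + X) = -2 + (7*O + X) = -2 + (X + 7*O) = -2 + X + 7*O)
Y = 18010/11881 (Y = 18010/((-109)²) = 18010/11881 ≈ 1.5159)
(15853/15489 + Y/s(6*(5 + 5), 128)) + 20364 = (15853/15489 + 18010/(11881*(-2 + 128 + 7*(6*(5 + 5))))) + 20364 = (15853*(1/15489) + 18010/(11881*(-2 + 128 + 7*(6*10)))) + 20364 = (15853/15489 + 18010/(11881*(-2 + 128 + 7*60))) + 20364 = (15853/15489 + 18010/(11881*(-2 + 128 + 420))) + 20364 = (15853/15489 + (18010/11881)/546) + 20364 = (15853/15489 + (18010/11881)*(1/546)) + 20364 = (15853/15489 + 9005/3243513) + 20364 = 17186296678/16746257619 + 20364 = 341037976449994/16746257619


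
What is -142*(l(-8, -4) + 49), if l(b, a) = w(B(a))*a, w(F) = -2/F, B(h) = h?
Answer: -6674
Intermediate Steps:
l(b, a) = -2 (l(b, a) = (-2/a)*a = -2)
-142*(l(-8, -4) + 49) = -142*(-2 + 49) = -142*47 = -6674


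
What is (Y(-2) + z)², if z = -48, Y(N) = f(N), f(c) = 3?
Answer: 2025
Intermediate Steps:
Y(N) = 3
(Y(-2) + z)² = (3 - 48)² = (-45)² = 2025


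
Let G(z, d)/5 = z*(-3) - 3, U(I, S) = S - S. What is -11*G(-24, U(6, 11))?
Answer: -3795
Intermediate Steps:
U(I, S) = 0
G(z, d) = -15 - 15*z (G(z, d) = 5*(z*(-3) - 3) = 5*(-3*z - 3) = 5*(-3 - 3*z) = -15 - 15*z)
-11*G(-24, U(6, 11)) = -11*(-15 - 15*(-24)) = -11*(-15 + 360) = -11*345 = -3795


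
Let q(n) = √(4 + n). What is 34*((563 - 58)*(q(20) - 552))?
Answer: -9477840 + 34340*√6 ≈ -9.3937e+6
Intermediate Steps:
34*((563 - 58)*(q(20) - 552)) = 34*((563 - 58)*(√(4 + 20) - 552)) = 34*(505*(√24 - 552)) = 34*(505*(2*√6 - 552)) = 34*(505*(-552 + 2*√6)) = 34*(-278760 + 1010*√6) = -9477840 + 34340*√6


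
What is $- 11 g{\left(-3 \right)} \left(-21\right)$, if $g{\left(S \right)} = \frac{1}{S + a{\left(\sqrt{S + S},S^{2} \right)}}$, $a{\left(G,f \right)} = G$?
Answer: $- \frac{231}{5} - \frac{77 i \sqrt{6}}{5} \approx -46.2 - 37.722 i$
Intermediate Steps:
$g{\left(S \right)} = \frac{1}{S + \sqrt{2} \sqrt{S}}$ ($g{\left(S \right)} = \frac{1}{S + \sqrt{S + S}} = \frac{1}{S + \sqrt{2 S}} = \frac{1}{S + \sqrt{2} \sqrt{S}}$)
$- 11 g{\left(-3 \right)} \left(-21\right) = - \frac{11}{-3 + \sqrt{2} \sqrt{-3}} \left(-21\right) = - \frac{11}{-3 + \sqrt{2} i \sqrt{3}} \left(-21\right) = - \frac{11}{-3 + i \sqrt{6}} \left(-21\right) = \frac{231}{-3 + i \sqrt{6}}$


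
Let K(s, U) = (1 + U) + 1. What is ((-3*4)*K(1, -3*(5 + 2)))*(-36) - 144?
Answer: -8352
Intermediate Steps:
K(s, U) = 2 + U
((-3*4)*K(1, -3*(5 + 2)))*(-36) - 144 = ((-3*4)*(2 - 3*(5 + 2)))*(-36) - 144 = -12*(2 - 3*7)*(-36) - 144 = -12*(2 - 21)*(-36) - 144 = -12*(-19)*(-36) - 144 = 228*(-36) - 144 = -8208 - 144 = -8352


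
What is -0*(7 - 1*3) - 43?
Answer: -43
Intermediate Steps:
-0*(7 - 1*3) - 43 = -0*(7 - 3) - 43 = -0*4 - 43 = -35*0 - 43 = 0 - 43 = -43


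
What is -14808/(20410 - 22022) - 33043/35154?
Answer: 3768509/457002 ≈ 8.2462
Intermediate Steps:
-14808/(20410 - 22022) - 33043/35154 = -14808/(-1612) - 33043*1/35154 = -14808*(-1/1612) - 33043/35154 = 3702/403 - 33043/35154 = 3768509/457002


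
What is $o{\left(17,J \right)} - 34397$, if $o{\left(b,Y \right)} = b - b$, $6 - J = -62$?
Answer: $-34397$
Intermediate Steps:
$J = 68$ ($J = 6 - -62 = 6 + 62 = 68$)
$o{\left(b,Y \right)} = 0$
$o{\left(17,J \right)} - 34397 = 0 - 34397 = -34397$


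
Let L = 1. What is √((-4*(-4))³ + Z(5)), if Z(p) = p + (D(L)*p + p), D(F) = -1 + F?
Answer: √4106 ≈ 64.078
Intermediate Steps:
Z(p) = 2*p (Z(p) = p + ((-1 + 1)*p + p) = p + (0*p + p) = p + (0 + p) = p + p = 2*p)
√((-4*(-4))³ + Z(5)) = √((-4*(-4))³ + 2*5) = √(16³ + 10) = √(4096 + 10) = √4106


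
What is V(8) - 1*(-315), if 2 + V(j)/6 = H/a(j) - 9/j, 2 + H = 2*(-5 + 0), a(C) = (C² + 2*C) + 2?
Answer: 48441/164 ≈ 295.37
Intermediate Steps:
a(C) = 2 + C² + 2*C
H = -12 (H = -2 + 2*(-5 + 0) = -2 + 2*(-5) = -2 - 10 = -12)
V(j) = -12 - 72/(2 + j² + 2*j) - 54/j (V(j) = -12 + 6*(-12/(2 + j² + 2*j) - 9/j) = -12 + (-72/(2 + j² + 2*j) - 54/j) = -12 - 72/(2 + j² + 2*j) - 54/j)
V(8) - 1*(-315) = 6*(-18 - 34*8 - 13*8² - 2*8³)/(8*(2 + 8² + 2*8)) - 1*(-315) = 6*(⅛)*(-18 - 272 - 13*64 - 2*512)/(2 + 64 + 16) + 315 = 6*(⅛)*(-18 - 272 - 832 - 1024)/82 + 315 = 6*(⅛)*(1/82)*(-2146) + 315 = -3219/164 + 315 = 48441/164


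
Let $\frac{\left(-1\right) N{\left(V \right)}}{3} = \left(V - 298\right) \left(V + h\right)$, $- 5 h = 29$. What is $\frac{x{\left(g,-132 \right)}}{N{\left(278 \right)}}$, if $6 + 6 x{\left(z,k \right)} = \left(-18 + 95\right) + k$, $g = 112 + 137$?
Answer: $- \frac{61}{97992} \approx -0.0006225$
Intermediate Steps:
$h = - \frac{29}{5}$ ($h = \left(- \frac{1}{5}\right) 29 = - \frac{29}{5} \approx -5.8$)
$N{\left(V \right)} = - 3 \left(-298 + V\right) \left(- \frac{29}{5} + V\right)$ ($N{\left(V \right)} = - 3 \left(V - 298\right) \left(V - \frac{29}{5}\right) = - 3 \left(-298 + V\right) \left(- \frac{29}{5} + V\right)$)
$g = 249$
$x{\left(z,k \right)} = \frac{71}{6} + \frac{k}{6}$ ($x{\left(z,k \right)} = -1 + \frac{\left(-18 + 95\right) + k}{6} = -1 + \frac{77 + k}{6} = -1 + \left(\frac{77}{6} + \frac{k}{6}\right) = \frac{71}{6} + \frac{k}{6}$)
$\frac{x{\left(g,-132 \right)}}{N{\left(278 \right)}} = \frac{\frac{71}{6} + \frac{1}{6} \left(-132\right)}{- \frac{25926}{5} - 3 \cdot 278^{2} + \frac{4557}{5} \cdot 278} = \frac{\frac{71}{6} - 22}{- \frac{25926}{5} - 231852 + \frac{1266846}{5}} = - \frac{61}{6 \left(- \frac{25926}{5} - 231852 + \frac{1266846}{5}\right)} = - \frac{61}{6 \cdot 16332} = \left(- \frac{61}{6}\right) \frac{1}{16332} = - \frac{61}{97992}$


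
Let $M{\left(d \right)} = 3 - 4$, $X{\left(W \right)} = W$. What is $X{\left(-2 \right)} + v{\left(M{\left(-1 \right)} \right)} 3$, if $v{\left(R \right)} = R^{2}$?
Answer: $1$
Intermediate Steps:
$M{\left(d \right)} = -1$ ($M{\left(d \right)} = 3 - 4 = -1$)
$X{\left(-2 \right)} + v{\left(M{\left(-1 \right)} \right)} 3 = -2 + \left(-1\right)^{2} \cdot 3 = -2 + 1 \cdot 3 = -2 + 3 = 1$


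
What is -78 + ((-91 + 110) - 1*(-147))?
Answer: 88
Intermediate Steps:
-78 + ((-91 + 110) - 1*(-147)) = -78 + (19 + 147) = -78 + 166 = 88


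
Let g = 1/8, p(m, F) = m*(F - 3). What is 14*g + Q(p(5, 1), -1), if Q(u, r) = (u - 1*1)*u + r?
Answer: 443/4 ≈ 110.75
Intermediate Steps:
p(m, F) = m*(-3 + F)
g = ⅛ ≈ 0.12500
Q(u, r) = r + u*(-1 + u) (Q(u, r) = (u - 1)*u + r = (-1 + u)*u + r = u*(-1 + u) + r = r + u*(-1 + u))
14*g + Q(p(5, 1), -1) = 14*(⅛) + (-1 + (5*(-3 + 1))² - 5*(-3 + 1)) = 7/4 + (-1 + (5*(-2))² - 5*(-2)) = 7/4 + (-1 + (-10)² - 1*(-10)) = 7/4 + (-1 + 100 + 10) = 7/4 + 109 = 443/4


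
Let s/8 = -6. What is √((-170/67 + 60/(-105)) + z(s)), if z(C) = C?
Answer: I*√11241930/469 ≈ 7.149*I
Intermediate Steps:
s = -48 (s = 8*(-6) = -48)
√((-170/67 + 60/(-105)) + z(s)) = √((-170/67 + 60/(-105)) - 48) = √((-170*1/67 + 60*(-1/105)) - 48) = √((-170/67 - 4/7) - 48) = √(-1458/469 - 48) = √(-23970/469) = I*√11241930/469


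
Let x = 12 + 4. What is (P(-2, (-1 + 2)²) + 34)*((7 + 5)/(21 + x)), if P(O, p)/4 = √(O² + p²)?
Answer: 408/37 + 48*√5/37 ≈ 13.928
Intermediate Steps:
x = 16
P(O, p) = 4*√(O² + p²)
(P(-2, (-1 + 2)²) + 34)*((7 + 5)/(21 + x)) = (4*√((-2)² + ((-1 + 2)²)²) + 34)*((7 + 5)/(21 + 16)) = (4*√(4 + (1²)²) + 34)*(12/37) = (4*√(4 + 1²) + 34)*(12*(1/37)) = (4*√(4 + 1) + 34)*(12/37) = (4*√5 + 34)*(12/37) = (34 + 4*√5)*(12/37) = 408/37 + 48*√5/37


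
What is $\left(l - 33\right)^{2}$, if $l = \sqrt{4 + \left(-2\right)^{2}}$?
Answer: $1097 - 132 \sqrt{2} \approx 910.32$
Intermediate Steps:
$l = 2 \sqrt{2}$ ($l = \sqrt{4 + 4} = \sqrt{8} = 2 \sqrt{2} \approx 2.8284$)
$\left(l - 33\right)^{2} = \left(2 \sqrt{2} - 33\right)^{2} = \left(-33 + 2 \sqrt{2}\right)^{2}$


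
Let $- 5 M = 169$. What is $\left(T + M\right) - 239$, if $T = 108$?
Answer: $- \frac{824}{5} \approx -164.8$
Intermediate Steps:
$M = - \frac{169}{5}$ ($M = \left(- \frac{1}{5}\right) 169 = - \frac{169}{5} \approx -33.8$)
$\left(T + M\right) - 239 = \left(108 - \frac{169}{5}\right) - 239 = \frac{371}{5} - 239 = - \frac{824}{5}$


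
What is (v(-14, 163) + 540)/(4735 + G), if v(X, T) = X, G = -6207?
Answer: -263/736 ≈ -0.35734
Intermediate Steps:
(v(-14, 163) + 540)/(4735 + G) = (-14 + 540)/(4735 - 6207) = 526/(-1472) = 526*(-1/1472) = -263/736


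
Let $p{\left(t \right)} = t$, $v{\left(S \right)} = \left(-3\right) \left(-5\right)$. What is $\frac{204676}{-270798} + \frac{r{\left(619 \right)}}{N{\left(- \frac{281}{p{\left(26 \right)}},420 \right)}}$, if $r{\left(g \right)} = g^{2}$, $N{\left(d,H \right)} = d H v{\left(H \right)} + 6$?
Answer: $- \frac{85001278827}{13315318192} \approx -6.3837$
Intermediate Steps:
$v{\left(S \right)} = 15$
$N{\left(d,H \right)} = 6 + 15 H d$ ($N{\left(d,H \right)} = d H 15 + 6 = H d 15 + 6 = 15 H d + 6 = 6 + 15 H d$)
$\frac{204676}{-270798} + \frac{r{\left(619 \right)}}{N{\left(- \frac{281}{p{\left(26 \right)}},420 \right)}} = \frac{204676}{-270798} + \frac{619^{2}}{6 + 15 \cdot 420 \left(- \frac{281}{26}\right)} = 204676 \left(- \frac{1}{270798}\right) + \frac{383161}{6 + 15 \cdot 420 \left(\left(-281\right) \frac{1}{26}\right)} = - \frac{102338}{135399} + \frac{383161}{6 + 15 \cdot 420 \left(- \frac{281}{26}\right)} = - \frac{102338}{135399} + \frac{383161}{6 - \frac{885150}{13}} = - \frac{102338}{135399} + \frac{383161}{- \frac{885072}{13}} = - \frac{102338}{135399} + 383161 \left(- \frac{13}{885072}\right) = - \frac{102338}{135399} - \frac{4981093}{885072} = - \frac{85001278827}{13315318192}$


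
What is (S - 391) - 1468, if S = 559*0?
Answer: -1859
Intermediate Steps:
S = 0
(S - 391) - 1468 = (0 - 391) - 1468 = -391 - 1468 = -1859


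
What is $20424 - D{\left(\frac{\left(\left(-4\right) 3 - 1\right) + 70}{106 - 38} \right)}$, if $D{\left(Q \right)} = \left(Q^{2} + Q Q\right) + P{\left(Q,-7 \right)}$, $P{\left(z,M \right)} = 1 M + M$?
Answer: $\frac{47249407}{2312} \approx 20437.0$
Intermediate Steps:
$P{\left(z,M \right)} = 2 M$ ($P{\left(z,M \right)} = M + M = 2 M$)
$D{\left(Q \right)} = -14 + 2 Q^{2}$ ($D{\left(Q \right)} = \left(Q^{2} + Q Q\right) + 2 \left(-7\right) = \left(Q^{2} + Q^{2}\right) - 14 = 2 Q^{2} - 14 = -14 + 2 Q^{2}$)
$20424 - D{\left(\frac{\left(\left(-4\right) 3 - 1\right) + 70}{106 - 38} \right)} = 20424 - \left(-14 + 2 \left(\frac{\left(\left(-4\right) 3 - 1\right) + 70}{106 - 38}\right)^{2}\right) = 20424 - \left(-14 + 2 \left(\frac{\left(-12 - 1\right) + 70}{68}\right)^{2}\right) = 20424 - \left(-14 + 2 \left(\left(-13 + 70\right) \frac{1}{68}\right)^{2}\right) = 20424 - \left(-14 + 2 \left(57 \cdot \frac{1}{68}\right)^{2}\right) = 20424 - \left(-14 + 2 \left(\frac{57}{68}\right)^{2}\right) = 20424 - \left(-14 + 2 \cdot \frac{3249}{4624}\right) = 20424 - \left(-14 + \frac{3249}{2312}\right) = 20424 - - \frac{29119}{2312} = 20424 + \frac{29119}{2312} = \frac{47249407}{2312}$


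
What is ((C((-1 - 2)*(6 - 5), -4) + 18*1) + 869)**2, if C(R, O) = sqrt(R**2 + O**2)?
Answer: 795664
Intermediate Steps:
C(R, O) = sqrt(O**2 + R**2)
((C((-1 - 2)*(6 - 5), -4) + 18*1) + 869)**2 = ((sqrt((-4)**2 + ((-1 - 2)*(6 - 5))**2) + 18*1) + 869)**2 = ((sqrt(16 + (-3*1)**2) + 18) + 869)**2 = ((sqrt(16 + (-3)**2) + 18) + 869)**2 = ((sqrt(16 + 9) + 18) + 869)**2 = ((sqrt(25) + 18) + 869)**2 = ((5 + 18) + 869)**2 = (23 + 869)**2 = 892**2 = 795664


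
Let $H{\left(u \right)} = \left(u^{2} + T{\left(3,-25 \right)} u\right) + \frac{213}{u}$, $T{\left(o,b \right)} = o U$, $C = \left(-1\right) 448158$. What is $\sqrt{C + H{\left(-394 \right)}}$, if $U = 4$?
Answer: $\frac{i \sqrt{46206079322}}{394} \approx 545.57 i$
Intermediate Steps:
$C = -448158$
$T{\left(o,b \right)} = 4 o$ ($T{\left(o,b \right)} = o 4 = 4 o$)
$H{\left(u \right)} = u^{2} + 12 u + \frac{213}{u}$ ($H{\left(u \right)} = \left(u^{2} + 4 \cdot 3 u\right) + \frac{213}{u} = \left(u^{2} + 12 u\right) + \frac{213}{u} = u^{2} + 12 u + \frac{213}{u}$)
$\sqrt{C + H{\left(-394 \right)}} = \sqrt{-448158 + \frac{213 + \left(-394\right)^{2} \left(12 - 394\right)}{-394}} = \sqrt{-448158 - \frac{213 + 155236 \left(-382\right)}{394}} = \sqrt{-448158 - \frac{213 - 59300152}{394}} = \sqrt{-448158 - - \frac{59299939}{394}} = \sqrt{-448158 + \frac{59299939}{394}} = \sqrt{- \frac{117274313}{394}} = \frac{i \sqrt{46206079322}}{394}$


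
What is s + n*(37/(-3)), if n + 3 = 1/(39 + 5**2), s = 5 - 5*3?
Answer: 5147/192 ≈ 26.807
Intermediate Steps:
s = -10 (s = 5 - 15 = -10)
n = -191/64 (n = -3 + 1/(39 + 5**2) = -3 + 1/(39 + 25) = -3 + 1/64 = -191/64 ≈ -2.9844)
s + n*(37/(-3)) = -10 - 7067/(64*(-3)) = -10 - 7067*(-1)/(64*3) = -10 - 191/64*(-37/3) = -10 + 7067/192 = 5147/192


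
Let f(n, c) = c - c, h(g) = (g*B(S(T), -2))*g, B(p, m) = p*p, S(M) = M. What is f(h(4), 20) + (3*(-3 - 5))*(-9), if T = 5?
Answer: 216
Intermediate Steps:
B(p, m) = p²
h(g) = 25*g² (h(g) = (g*5²)*g = (g*25)*g = (25*g)*g = 25*g²)
f(n, c) = 0
f(h(4), 20) + (3*(-3 - 5))*(-9) = 0 + (3*(-3 - 5))*(-9) = 0 + (3*(-8))*(-9) = 0 - 24*(-9) = 0 + 216 = 216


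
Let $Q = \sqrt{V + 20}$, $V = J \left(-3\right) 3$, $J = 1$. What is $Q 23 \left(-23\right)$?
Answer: $- 529 \sqrt{11} \approx -1754.5$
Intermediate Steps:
$V = -9$ ($V = 1 \left(-3\right) 3 = \left(-3\right) 3 = -9$)
$Q = \sqrt{11}$ ($Q = \sqrt{-9 + 20} = \sqrt{11} \approx 3.3166$)
$Q 23 \left(-23\right) = \sqrt{11} \cdot 23 \left(-23\right) = 23 \sqrt{11} \left(-23\right) = - 529 \sqrt{11}$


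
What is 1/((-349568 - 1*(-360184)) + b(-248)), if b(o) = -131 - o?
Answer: 1/10733 ≈ 9.3171e-5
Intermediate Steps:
1/((-349568 - 1*(-360184)) + b(-248)) = 1/((-349568 - 1*(-360184)) + (-131 - 1*(-248))) = 1/((-349568 + 360184) + (-131 + 248)) = 1/(10616 + 117) = 1/10733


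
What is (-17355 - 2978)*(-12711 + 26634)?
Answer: -283096359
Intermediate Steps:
(-17355 - 2978)*(-12711 + 26634) = -20333*13923 = -283096359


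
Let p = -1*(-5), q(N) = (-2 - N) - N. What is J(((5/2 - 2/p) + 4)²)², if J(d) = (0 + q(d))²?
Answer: 213161197201681/6250000 ≈ 3.4106e+7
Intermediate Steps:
q(N) = -2 - 2*N
p = 5
J(d) = (-2 - 2*d)² (J(d) = (0 + (-2 - 2*d))² = (-2 - 2*d)²)
J(((5/2 - 2/p) + 4)²)² = (4*(1 + ((5/2 - 2/5) + 4)²)²)² = (4*(1 + ((5*(½) - 2*⅕) + 4)²)²)² = (4*(1 + ((5/2 - ⅖) + 4)²)²)² = (4*(1 + (21/10 + 4)²)²)² = (4*(1 + (61/10)²)²)² = (4*(1 + 3721/100)²)² = (4*(3821/100)²)² = (4*(14600041/10000))² = (14600041/2500)² = 213161197201681/6250000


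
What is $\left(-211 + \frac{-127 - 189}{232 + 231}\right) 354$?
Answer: $- \frac{34695186}{463} \approx -74936.0$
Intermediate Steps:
$\left(-211 + \frac{-127 - 189}{232 + 231}\right) 354 = \left(-211 - \frac{316}{463}\right) 354 = \left(- \frac{98009}{463}\right) 354 = - \frac{34695186}{463}$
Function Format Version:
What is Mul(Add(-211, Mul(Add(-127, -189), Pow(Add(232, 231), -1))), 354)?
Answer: Rational(-34695186, 463) ≈ -74936.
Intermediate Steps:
Mul(Add(-211, Mul(Add(-127, -189), Pow(Add(232, 231), -1))), 354) = Mul(Add(-211, Mul(-316, Pow(463, -1))), 354) = Mul(Add(-211, Mul(-316, Rational(1, 463))), 354) = Mul(Add(-211, Rational(-316, 463)), 354) = Mul(Rational(-98009, 463), 354) = Rational(-34695186, 463)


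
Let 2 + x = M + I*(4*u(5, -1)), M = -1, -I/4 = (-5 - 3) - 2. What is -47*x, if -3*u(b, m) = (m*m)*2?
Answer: 15463/3 ≈ 5154.3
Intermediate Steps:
u(b, m) = -2*m²/3 (u(b, m) = -m*m*2/3 = -m²*2/3 = -2*m²/3)
I = 40 (I = -4*((-5 - 3) - 2) = -4*(-8 - 2) = -4*(-10) = 40)
x = -329/3 (x = -2 + (-1 + 40*(4*(-⅔*(-1)²))) = -2 + (-1 + 40*(4*(-⅔*1))) = -2 + (-1 + 40*(4*(-⅔))) = -2 + (-1 + 40*(-8/3)) = -2 + (-1 - 320/3) = -2 - 323/3 = -329/3 ≈ -109.67)
-47*x = -47*(-329/3) = 15463/3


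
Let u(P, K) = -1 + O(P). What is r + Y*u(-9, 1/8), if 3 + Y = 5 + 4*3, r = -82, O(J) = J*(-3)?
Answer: 282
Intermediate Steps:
O(J) = -3*J
Y = 14 (Y = -3 + (5 + 4*3) = -3 + (5 + 12) = -3 + 17 = 14)
u(P, K) = -1 - 3*P
r + Y*u(-9, 1/8) = -82 + 14*(-1 - 3*(-9)) = -82 + 14*(-1 + 27) = -82 + 14*26 = -82 + 364 = 282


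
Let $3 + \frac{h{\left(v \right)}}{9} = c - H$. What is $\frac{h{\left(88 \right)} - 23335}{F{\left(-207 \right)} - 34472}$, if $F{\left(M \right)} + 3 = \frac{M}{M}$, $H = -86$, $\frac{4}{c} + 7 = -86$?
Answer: $\frac{350120}{534347} \approx 0.65523$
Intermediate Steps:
$c = - \frac{4}{93}$ ($c = \frac{4}{-7 - 86} = \frac{4}{-93} = 4 \left(- \frac{1}{93}\right) = - \frac{4}{93} \approx -0.043011$)
$h{\left(v \right)} = \frac{23145}{31}$ ($h{\left(v \right)} = -27 + 9 \left(- \frac{4}{93} - -86\right) = -27 + 9 \left(- \frac{4}{93} + 86\right) = -27 + 9 \cdot \frac{7994}{93} = -27 + \frac{23982}{31} = \frac{23145}{31}$)
$F{\left(M \right)} = -2$ ($F{\left(M \right)} = -3 + \frac{M}{M} = -3 + 1 = -2$)
$\frac{h{\left(88 \right)} - 23335}{F{\left(-207 \right)} - 34472} = \frac{\frac{23145}{31} - 23335}{-2 - 34472} = - \frac{700240}{31 \left(-2 - 34472\right)} = - \frac{700240}{31 \left(-34474\right)} = \left(- \frac{700240}{31}\right) \left(- \frac{1}{34474}\right) = \frac{350120}{534347}$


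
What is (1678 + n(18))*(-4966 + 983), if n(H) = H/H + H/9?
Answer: -6695423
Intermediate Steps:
n(H) = 1 + H/9 (n(H) = 1 + H*(⅑) = 1 + H/9)
(1678 + n(18))*(-4966 + 983) = (1678 + (1 + (⅑)*18))*(-4966 + 983) = (1678 + (1 + 2))*(-3983) = (1678 + 3)*(-3983) = 1681*(-3983) = -6695423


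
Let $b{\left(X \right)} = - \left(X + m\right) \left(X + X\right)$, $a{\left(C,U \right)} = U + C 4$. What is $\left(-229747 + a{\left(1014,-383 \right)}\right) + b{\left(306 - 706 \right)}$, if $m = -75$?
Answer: $-606074$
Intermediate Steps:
$a{\left(C,U \right)} = U + 4 C$
$b{\left(X \right)} = - 2 X \left(-75 + X\right)$ ($b{\left(X \right)} = - \left(X - 75\right) \left(X + X\right) = - \left(-75 + X\right) 2 X = - 2 X \left(-75 + X\right)$)
$\left(-229747 + a{\left(1014,-383 \right)}\right) + b{\left(306 - 706 \right)} = \left(-229747 + \left(-383 + 4 \cdot 1014\right)\right) + 2 \left(306 - 706\right) \left(75 - \left(306 - 706\right)\right) = \left(-229747 + \left(-383 + 4056\right)\right) + 2 \left(-400\right) \left(75 - -400\right) = \left(-229747 + 3673\right) + 2 \left(-400\right) \left(75 + 400\right) = -226074 + 2 \left(-400\right) 475 = -226074 - 380000 = -606074$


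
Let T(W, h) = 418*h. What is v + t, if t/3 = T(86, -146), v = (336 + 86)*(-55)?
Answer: -206294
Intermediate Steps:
v = -23210 (v = 422*(-55) = -23210)
t = -183084 (t = 3*(418*(-146)) = 3*(-61028) = -183084)
v + t = -23210 - 183084 = -206294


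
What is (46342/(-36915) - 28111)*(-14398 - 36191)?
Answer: 17499812763741/12305 ≈ 1.4222e+9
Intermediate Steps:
(46342/(-36915) - 28111)*(-14398 - 36191) = (46342*(-1/36915) - 28111)*(-50589) = (-46342/36915 - 28111)*(-50589) = -1037763907/36915*(-50589) = 17499812763741/12305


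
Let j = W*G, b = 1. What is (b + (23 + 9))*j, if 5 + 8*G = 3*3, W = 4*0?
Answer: 0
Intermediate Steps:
W = 0
G = 1/2 (G = -5/8 + (3*3)/8 = -5/8 + (1/8)*9 = -5/8 + 9/8 = 1/2 ≈ 0.50000)
j = 0 (j = 0*(1/2) = 0)
(b + (23 + 9))*j = (1 + (23 + 9))*0 = (1 + 32)*0 = 33*0 = 0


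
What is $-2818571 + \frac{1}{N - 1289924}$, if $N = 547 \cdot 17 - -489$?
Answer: $- \frac{3608154205657}{1280136} \approx -2.8186 \cdot 10^{6}$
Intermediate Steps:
$N = 9788$ ($N = 9299 + 489 = 9788$)
$-2818571 + \frac{1}{N - 1289924} = -2818571 + \frac{1}{9788 - 1289924} = -2818571 + \frac{1}{-1280136} = -2818571 - \frac{1}{1280136} = - \frac{3608154205657}{1280136}$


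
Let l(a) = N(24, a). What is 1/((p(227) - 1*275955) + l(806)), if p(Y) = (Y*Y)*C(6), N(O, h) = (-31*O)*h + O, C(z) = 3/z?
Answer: -2/1699661 ≈ -1.1767e-6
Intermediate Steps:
N(O, h) = O - 31*O*h (N(O, h) = -31*O*h + O = O - 31*O*h)
l(a) = 24 - 744*a (l(a) = 24*(1 - 31*a) = 24 - 744*a)
p(Y) = Y²/2 (p(Y) = (Y*Y)*(3/6) = Y²*(3*(⅙)) = Y²*(½) = Y²/2)
1/((p(227) - 1*275955) + l(806)) = 1/(((½)*227² - 1*275955) + (24 - 744*806)) = 1/(((½)*51529 - 275955) + (24 - 599664)) = 1/((51529/2 - 275955) - 599640) = 1/(-500381/2 - 599640) = 1/(-1699661/2) = -2/1699661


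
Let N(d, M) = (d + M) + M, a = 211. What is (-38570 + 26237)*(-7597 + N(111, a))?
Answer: 87120312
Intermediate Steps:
N(d, M) = d + 2*M (N(d, M) = (M + d) + M = d + 2*M)
(-38570 + 26237)*(-7597 + N(111, a)) = (-38570 + 26237)*(-7597 + (111 + 2*211)) = -12333*(-7597 + (111 + 422)) = -12333*(-7597 + 533) = -12333*(-7064) = 87120312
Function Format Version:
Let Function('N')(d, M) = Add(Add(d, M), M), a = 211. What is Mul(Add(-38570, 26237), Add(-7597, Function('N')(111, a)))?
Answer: 87120312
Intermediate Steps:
Function('N')(d, M) = Add(d, Mul(2, M)) (Function('N')(d, M) = Add(Add(M, d), M) = Add(d, Mul(2, M)))
Mul(Add(-38570, 26237), Add(-7597, Function('N')(111, a))) = Mul(Add(-38570, 26237), Add(-7597, Add(111, Mul(2, 211)))) = Mul(-12333, Add(-7597, Add(111, 422))) = Mul(-12333, Add(-7597, 533)) = Mul(-12333, -7064) = 87120312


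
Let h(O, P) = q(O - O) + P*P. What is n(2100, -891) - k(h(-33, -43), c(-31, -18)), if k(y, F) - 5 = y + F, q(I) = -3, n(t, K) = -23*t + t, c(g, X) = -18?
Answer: -48033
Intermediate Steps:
n(t, K) = -22*t
h(O, P) = -3 + P**2 (h(O, P) = -3 + P*P = -3 + P**2)
k(y, F) = 5 + F + y (k(y, F) = 5 + (y + F) = 5 + (F + y) = 5 + F + y)
n(2100, -891) - k(h(-33, -43), c(-31, -18)) = -22*2100 - (5 - 18 + (-3 + (-43)**2)) = -46200 - (5 - 18 + (-3 + 1849)) = -46200 - (5 - 18 + 1846) = -46200 - 1*1833 = -46200 - 1833 = -48033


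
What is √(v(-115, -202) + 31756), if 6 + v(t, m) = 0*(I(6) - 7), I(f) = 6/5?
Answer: 5*√1270 ≈ 178.19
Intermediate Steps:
I(f) = 6/5 (I(f) = 6*(⅕) = 6/5)
v(t, m) = -6 (v(t, m) = -6 + 0*(6/5 - 7) = -6 + 0*(-29/5) = -6 + 0 = -6)
√(v(-115, -202) + 31756) = √(-6 + 31756) = √31750 = 5*√1270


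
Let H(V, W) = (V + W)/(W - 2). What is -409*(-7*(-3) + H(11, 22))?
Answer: -185277/20 ≈ -9263.8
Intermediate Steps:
H(V, W) = (V + W)/(-2 + W)
-409*(-7*(-3) + H(11, 22)) = -409*(-7*(-3) + (11 + 22)/(-2 + 22)) = -409*(21 + 33/20) = -409*453/20 = -185277/20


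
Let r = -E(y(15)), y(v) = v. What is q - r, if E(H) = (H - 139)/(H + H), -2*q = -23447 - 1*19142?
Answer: 638711/30 ≈ 21290.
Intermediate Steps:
q = 42589/2 (q = -(-23447 - 1*19142)/2 = -(-23447 - 19142)/2 = -½*(-42589) = 42589/2 ≈ 21295.)
E(H) = (-139 + H)/(2*H) (E(H) = (-139 + H)/((2*H)) = (-139 + H)*(1/(2*H)) = (-139 + H)/(2*H))
r = 62/15 (r = -(-139 + 15)/(2*15) = -(-124)/(2*15) = -1*(-62/15) = 62/15 ≈ 4.1333)
q - r = 42589/2 - 1*62/15 = 42589/2 - 62/15 = 638711/30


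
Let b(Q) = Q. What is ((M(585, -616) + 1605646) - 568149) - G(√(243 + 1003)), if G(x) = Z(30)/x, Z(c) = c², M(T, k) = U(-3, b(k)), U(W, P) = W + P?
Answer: 1036878 - 450*√1246/623 ≈ 1.0369e+6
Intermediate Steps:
U(W, P) = P + W
M(T, k) = -3 + k (M(T, k) = k - 3 = -3 + k)
G(x) = 900/x (G(x) = 30²/x = 900/x)
((M(585, -616) + 1605646) - 568149) - G(√(243 + 1003)) = (((-3 - 616) + 1605646) - 568149) - 900/(√(243 + 1003)) = ((-619 + 1605646) - 568149) - 900/(√1246) = (1605027 - 568149) - 900*√1246/1246 = 1036878 - 450*√1246/623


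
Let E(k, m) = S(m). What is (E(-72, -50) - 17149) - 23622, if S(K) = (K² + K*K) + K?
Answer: -35821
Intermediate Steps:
S(K) = K + 2*K² (S(K) = (K² + K²) + K = 2*K² + K = K + 2*K²)
E(k, m) = m*(1 + 2*m)
(E(-72, -50) - 17149) - 23622 = (-50*(1 + 2*(-50)) - 17149) - 23622 = (-50*(1 - 100) - 17149) - 23622 = (-50*(-99) - 17149) - 23622 = (4950 - 17149) - 23622 = -12199 - 23622 = -35821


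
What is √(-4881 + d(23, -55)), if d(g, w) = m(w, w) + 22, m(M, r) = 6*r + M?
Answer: 2*I*√1311 ≈ 72.416*I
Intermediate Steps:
m(M, r) = M + 6*r
d(g, w) = 22 + 7*w (d(g, w) = (w + 6*w) + 22 = 7*w + 22 = 22 + 7*w)
√(-4881 + d(23, -55)) = √(-4881 + (22 + 7*(-55))) = √(-4881 + (22 - 385)) = √(-4881 - 363) = √(-5244) = 2*I*√1311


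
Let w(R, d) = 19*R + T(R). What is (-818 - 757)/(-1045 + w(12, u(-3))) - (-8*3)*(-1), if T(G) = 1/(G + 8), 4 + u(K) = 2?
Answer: -360636/16339 ≈ -22.072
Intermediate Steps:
u(K) = -2 (u(K) = -4 + 2 = -2)
T(G) = 1/(8 + G)
w(R, d) = 1/(8 + R) + 19*R (w(R, d) = 19*R + 1/(8 + R) = 1/(8 + R) + 19*R)
(-818 - 757)/(-1045 + w(12, u(-3))) - (-8*3)*(-1) = (-818 - 757)/(-1045 + (1 + 19*12*(8 + 12))/(8 + 12)) - (-8*3)*(-1) = -1575/(-1045 + (1 + 19*12*20)/20) - (-24)*(-1) = -1575/(-1045 + (1 + 4560)/20) - 1*24 = -1575/(-1045 + (1/20)*4561) - 24 = -1575/(-1045 + 4561/20) - 24 = -1575/(-16339/20) - 24 = -1575*(-20/16339) - 24 = 31500/16339 - 24 = -360636/16339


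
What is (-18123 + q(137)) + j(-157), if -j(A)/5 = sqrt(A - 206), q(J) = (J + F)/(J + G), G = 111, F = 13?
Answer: -2247177/124 - 55*I*sqrt(3) ≈ -18122.0 - 95.263*I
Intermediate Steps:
q(J) = (13 + J)/(111 + J) (q(J) = (J + 13)/(J + 111) = (13 + J)/(111 + J))
j(A) = -5*sqrt(-206 + A) (j(A) = -5*sqrt(A - 206) = -5*sqrt(-206 + A))
(-18123 + q(137)) + j(-157) = (-18123 + (13 + 137)/(111 + 137)) - 5*sqrt(-206 - 157) = (-18123 + 150/248) - 55*I*sqrt(3) = (-18123 + (1/248)*150) - 55*I*sqrt(3) = (-18123 + 75/124) - 55*I*sqrt(3) = -2247177/124 - 55*I*sqrt(3)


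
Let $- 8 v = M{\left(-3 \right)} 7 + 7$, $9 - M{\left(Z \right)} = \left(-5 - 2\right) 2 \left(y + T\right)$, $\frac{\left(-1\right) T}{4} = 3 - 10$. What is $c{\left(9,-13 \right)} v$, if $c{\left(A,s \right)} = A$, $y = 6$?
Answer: $- \frac{15309}{4} \approx -3827.3$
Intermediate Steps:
$T = 28$ ($T = - 4 \left(3 - 10\right) = \left(-4\right) \left(-7\right) = 28$)
$M{\left(Z \right)} = 485$ ($M{\left(Z \right)} = 9 - \left(-5 - 2\right) 2 \left(6 + 28\right) = 9 - \left(-7\right) 2 \cdot 34 = 9 - \left(-14\right) 34 = 9 - -476 = 9 + 476 = 485$)
$v = - \frac{1701}{4}$ ($v = - \frac{485 \cdot 7 + 7}{8} = - \frac{3395 + 7}{8} = \left(- \frac{1}{8}\right) 3402 = - \frac{1701}{4} \approx -425.25$)
$c{\left(9,-13 \right)} v = 9 \left(- \frac{1701}{4}\right) = - \frac{15309}{4}$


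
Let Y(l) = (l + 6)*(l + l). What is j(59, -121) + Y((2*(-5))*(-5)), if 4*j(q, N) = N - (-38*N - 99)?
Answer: 4445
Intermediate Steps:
j(q, N) = 99/4 + 39*N/4 (j(q, N) = (N - (-38*N - 99))/4 = (N - (-99 - 38*N))/4 = (N + (99 + 38*N))/4 = (99 + 39*N)/4 = 99/4 + 39*N/4)
Y(l) = 2*l*(6 + l) (Y(l) = (6 + l)*(2*l) = 2*l*(6 + l))
j(59, -121) + Y((2*(-5))*(-5)) = (99/4 + (39/4)*(-121)) + 2*((2*(-5))*(-5))*(6 + (2*(-5))*(-5)) = (99/4 - 4719/4) + 2*(-10*(-5))*(6 - 10*(-5)) = -1155 + 2*50*(6 + 50) = -1155 + 2*50*56 = -1155 + 5600 = 4445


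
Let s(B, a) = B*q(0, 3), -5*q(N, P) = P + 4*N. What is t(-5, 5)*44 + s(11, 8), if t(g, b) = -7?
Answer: -1573/5 ≈ -314.60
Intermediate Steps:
q(N, P) = -4*N/5 - P/5 (q(N, P) = -(P + 4*N)/5 = -4*N/5 - P/5)
s(B, a) = -3*B/5 (s(B, a) = B*(-⅘*0 - ⅕*3) = B*(0 - ⅗) = B*(-⅗) = -3*B/5)
t(-5, 5)*44 + s(11, 8) = -7*44 - ⅗*11 = -308 - 33/5 = -1573/5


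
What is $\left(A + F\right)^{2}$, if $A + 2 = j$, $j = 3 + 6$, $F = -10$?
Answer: $9$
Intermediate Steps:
$j = 9$
$A = 7$ ($A = -2 + 9 = 7$)
$\left(A + F\right)^{2} = \left(7 - 10\right)^{2} = \left(-3\right)^{2} = 9$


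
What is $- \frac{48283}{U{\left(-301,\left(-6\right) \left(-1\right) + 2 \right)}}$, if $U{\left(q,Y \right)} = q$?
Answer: $\frac{48283}{301} \approx 160.41$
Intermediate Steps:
$- \frac{48283}{U{\left(-301,\left(-6\right) \left(-1\right) + 2 \right)}} = - \frac{48283}{-301} = \left(-48283\right) \left(- \frac{1}{301}\right) = \frac{48283}{301}$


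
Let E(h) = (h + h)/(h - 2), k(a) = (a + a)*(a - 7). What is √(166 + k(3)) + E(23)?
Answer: 46/21 + √142 ≈ 14.107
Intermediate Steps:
k(a) = 2*a*(-7 + a) (k(a) = (2*a)*(-7 + a) = 2*a*(-7 + a))
E(h) = 2*h/(-2 + h) (E(h) = (2*h)/(-2 + h) = 2*h/(-2 + h))
√(166 + k(3)) + E(23) = √(166 + 2*3*(-7 + 3)) + 2*23/(-2 + 23) = √(166 + 2*3*(-4)) + 2*23/21 = √(166 - 24) + 2*23*(1/21) = √142 + 46/21 = 46/21 + √142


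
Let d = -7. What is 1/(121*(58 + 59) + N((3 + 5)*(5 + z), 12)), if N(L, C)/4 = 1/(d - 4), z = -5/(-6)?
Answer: 11/155723 ≈ 7.0638e-5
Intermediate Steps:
z = 5/6 (z = -5*(-1/6) = 5/6 ≈ 0.83333)
N(L, C) = -4/11 (N(L, C) = 4/(-7 - 4) = 4/(-11) = 4*(-1/11) = -4/11)
1/(121*(58 + 59) + N((3 + 5)*(5 + z), 12)) = 1/(121*(58 + 59) - 4/11) = 1/(121*117 - 4/11) = 1/(14157 - 4/11) = 1/(155723/11) = 11/155723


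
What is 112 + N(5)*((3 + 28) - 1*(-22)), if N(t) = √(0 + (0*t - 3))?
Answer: 112 + 53*I*√3 ≈ 112.0 + 91.799*I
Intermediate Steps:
N(t) = I*√3 (N(t) = √(0 + (0 - 3)) = √(0 - 3) = √(-3) = I*√3)
112 + N(5)*((3 + 28) - 1*(-22)) = 112 + (I*√3)*((3 + 28) - 1*(-22)) = 112 + (I*√3)*(31 + 22) = 112 + (I*√3)*53 = 112 + 53*I*√3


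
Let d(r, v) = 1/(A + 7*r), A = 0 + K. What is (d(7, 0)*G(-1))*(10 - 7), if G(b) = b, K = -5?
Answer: -3/44 ≈ -0.068182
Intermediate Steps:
A = -5 (A = 0 - 5 = -5)
d(r, v) = 1/(-5 + 7*r)
(d(7, 0)*G(-1))*(10 - 7) = (-1/(-5 + 7*7))*(10 - 7) = (-1/(-5 + 49))*3 = (-1/44)*3 = ((1/44)*(-1))*3 = -1/44*3 = -3/44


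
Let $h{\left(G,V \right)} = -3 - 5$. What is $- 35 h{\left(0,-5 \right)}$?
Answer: $280$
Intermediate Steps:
$h{\left(G,V \right)} = -8$ ($h{\left(G,V \right)} = -3 - 5 = -8$)
$- 35 h{\left(0,-5 \right)} = \left(-35\right) \left(-8\right) = 280$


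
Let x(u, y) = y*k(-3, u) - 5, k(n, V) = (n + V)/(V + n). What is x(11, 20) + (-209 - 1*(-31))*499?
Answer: -88807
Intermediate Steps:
k(n, V) = 1 (k(n, V) = (V + n)/(V + n) = 1)
x(u, y) = -5 + y (x(u, y) = y*1 - 5 = y - 5 = -5 + y)
x(11, 20) + (-209 - 1*(-31))*499 = (-5 + 20) + (-209 - 1*(-31))*499 = 15 + (-209 + 31)*499 = 15 - 178*499 = 15 - 88822 = -88807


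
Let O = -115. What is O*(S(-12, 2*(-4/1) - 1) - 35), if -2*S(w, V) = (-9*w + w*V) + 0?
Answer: 16445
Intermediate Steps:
S(w, V) = 9*w/2 - V*w/2 (S(w, V) = -((-9*w + w*V) + 0)/2 = -((-9*w + V*w) + 0)/2 = -(-9*w + V*w)/2 = 9*w/2 - V*w/2)
O*(S(-12, 2*(-4/1) - 1) - 35) = -115*((½)*(-12)*(9 - (2*(-4/1) - 1)) - 35) = -115*((½)*(-12)*(9 - (2*(-4*1) - 1)) - 35) = -115*((½)*(-12)*(9 - (2*(-4) - 1)) - 35) = -115*((½)*(-12)*(9 - (-8 - 1)) - 35) = -115*((½)*(-12)*(9 - 1*(-9)) - 35) = -115*((½)*(-12)*(9 + 9) - 35) = -115*((½)*(-12)*18 - 35) = -115*(-108 - 35) = -115*(-143) = 16445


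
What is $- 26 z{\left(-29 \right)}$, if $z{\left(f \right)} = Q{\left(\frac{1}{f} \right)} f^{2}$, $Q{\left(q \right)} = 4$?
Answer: $-87464$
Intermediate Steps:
$z{\left(f \right)} = 4 f^{2}$
$- 26 z{\left(-29 \right)} = - 26 \cdot 4 \left(-29\right)^{2} = - 26 \cdot 4 \cdot 841 = \left(-26\right) 3364 = -87464$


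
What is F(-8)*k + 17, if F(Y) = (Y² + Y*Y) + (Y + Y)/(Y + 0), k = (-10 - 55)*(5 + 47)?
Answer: -439383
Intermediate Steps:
k = -3380 (k = -65*52 = -3380)
F(Y) = 2 + 2*Y² (F(Y) = (Y² + Y²) + (2*Y)/Y = 2*Y² + 2 = 2 + 2*Y²)
F(-8)*k + 17 = (2 + 2*(-8)²)*(-3380) + 17 = (2 + 2*64)*(-3380) + 17 = (2 + 128)*(-3380) + 17 = 130*(-3380) + 17 = -439400 + 17 = -439383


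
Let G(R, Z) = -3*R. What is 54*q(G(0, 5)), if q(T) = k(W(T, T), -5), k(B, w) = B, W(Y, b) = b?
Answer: 0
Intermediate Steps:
q(T) = T
54*q(G(0, 5)) = 54*(-3*0) = 54*0 = 0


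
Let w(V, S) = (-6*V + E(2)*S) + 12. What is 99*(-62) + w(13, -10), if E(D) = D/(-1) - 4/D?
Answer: -6164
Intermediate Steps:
E(D) = -D - 4/D (E(D) = D*(-1) - 4/D = -D - 4/D)
w(V, S) = 12 - 6*V - 4*S (w(V, S) = (-6*V + (-1*2 - 4/2)*S) + 12 = (-6*V + (-2 - 4*1/2)*S) + 12 = (-6*V + (-2 - 2)*S) + 12 = (-6*V - 4*S) + 12 = 12 - 6*V - 4*S)
99*(-62) + w(13, -10) = 99*(-62) + (12 - 6*13 - 4*(-10)) = -6138 + (12 - 78 + 40) = -6138 - 26 = -6164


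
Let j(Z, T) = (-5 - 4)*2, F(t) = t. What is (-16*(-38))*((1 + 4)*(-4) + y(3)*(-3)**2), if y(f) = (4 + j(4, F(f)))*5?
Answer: -395200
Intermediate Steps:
j(Z, T) = -18 (j(Z, T) = -9*2 = -18)
y(f) = -70 (y(f) = (4 - 18)*5 = -14*5 = -70)
(-16*(-38))*((1 + 4)*(-4) + y(3)*(-3)**2) = (-16*(-38))*((1 + 4)*(-4) - 70*(-3)**2) = 608*(5*(-4) - 70*9) = 608*(-20 - 630) = 608*(-650) = -395200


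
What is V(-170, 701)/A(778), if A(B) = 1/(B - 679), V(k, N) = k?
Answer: -16830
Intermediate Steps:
A(B) = 1/(-679 + B)
V(-170, 701)/A(778) = -170/(1/(-679 + 778)) = -170/(1/99) = -170/1/99 = -170*99 = -16830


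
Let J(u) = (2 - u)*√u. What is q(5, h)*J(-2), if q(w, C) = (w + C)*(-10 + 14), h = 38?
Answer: 688*I*√2 ≈ 972.98*I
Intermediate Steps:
q(w, C) = 4*C + 4*w (q(w, C) = (C + w)*4 = 4*C + 4*w)
J(u) = √u*(2 - u)
q(5, h)*J(-2) = (4*38 + 4*5)*(√(-2)*(2 - 1*(-2))) = (152 + 20)*((I*√2)*(2 + 2)) = 172*((I*√2)*4) = 172*(4*I*√2) = 688*I*√2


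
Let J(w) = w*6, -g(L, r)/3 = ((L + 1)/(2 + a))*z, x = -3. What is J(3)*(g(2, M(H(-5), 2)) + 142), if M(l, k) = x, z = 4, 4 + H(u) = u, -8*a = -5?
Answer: 16164/7 ≈ 2309.1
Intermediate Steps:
a = 5/8 (a = -⅛*(-5) = 5/8 ≈ 0.62500)
H(u) = -4 + u
M(l, k) = -3
g(L, r) = -32/7 - 32*L/7 (g(L, r) = -3*(L + 1)/(2 + 5/8)*4 = -3*(1 + L)/(21/8)*4 = -3*(1 + L)*(8/21)*4 = -3*(8/21 + 8*L/21)*4 = -3*(32/21 + 32*L/21) = -32/7 - 32*L/7)
J(w) = 6*w
J(3)*(g(2, M(H(-5), 2)) + 142) = (6*3)*((-32/7 - 32/7*2) + 142) = 18*((-32/7 - 64/7) + 142) = 18*(-96/7 + 142) = 18*(898/7) = 16164/7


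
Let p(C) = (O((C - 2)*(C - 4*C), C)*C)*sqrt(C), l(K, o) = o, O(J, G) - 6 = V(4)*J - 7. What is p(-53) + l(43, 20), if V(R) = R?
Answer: 20 + 1853993*I*sqrt(53) ≈ 20.0 + 1.3497e+7*I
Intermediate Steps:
O(J, G) = -1 + 4*J (O(J, G) = 6 + (4*J - 7) = 6 + (-7 + 4*J) = -1 + 4*J)
p(C) = C**(3/2)*(-1 - 12*C*(-2 + C)) (p(C) = ((-1 + 4*((C - 2)*(C - 4*C)))*C)*sqrt(C) = ((-1 + 4*((-2 + C)*(-3*C)))*C)*sqrt(C) = ((-1 + 4*(-3*C*(-2 + C)))*C)*sqrt(C) = ((-1 - 12*C*(-2 + C))*C)*sqrt(C) = (C*(-1 - 12*C*(-2 + C)))*sqrt(C) = C**(3/2)*(-1 - 12*C*(-2 + C)))
p(-53) + l(43, 20) = (-53)**(3/2)*(-1 - 12*(-53)*(-2 - 53)) + 20 = (-53*I*sqrt(53))*(-1 - 12*(-53)*(-55)) + 20 = (-53*I*sqrt(53))*(-1 - 34980) + 20 = -53*I*sqrt(53)*(-34981) + 20 = 1853993*I*sqrt(53) + 20 = 20 + 1853993*I*sqrt(53)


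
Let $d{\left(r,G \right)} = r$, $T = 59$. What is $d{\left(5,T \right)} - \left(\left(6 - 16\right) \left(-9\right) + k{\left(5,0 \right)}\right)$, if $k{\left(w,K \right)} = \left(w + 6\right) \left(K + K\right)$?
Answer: $-85$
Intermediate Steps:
$k{\left(w,K \right)} = 2 K \left(6 + w\right)$ ($k{\left(w,K \right)} = \left(6 + w\right) 2 K = 2 K \left(6 + w\right)$)
$d{\left(5,T \right)} - \left(\left(6 - 16\right) \left(-9\right) + k{\left(5,0 \right)}\right) = 5 - \left(\left(6 - 16\right) \left(-9\right) + 2 \cdot 0 \left(6 + 5\right)\right) = 5 - \left(\left(-10\right) \left(-9\right) + 2 \cdot 0 \cdot 11\right) = 5 - \left(90 + 0\right) = 5 - 90 = -85$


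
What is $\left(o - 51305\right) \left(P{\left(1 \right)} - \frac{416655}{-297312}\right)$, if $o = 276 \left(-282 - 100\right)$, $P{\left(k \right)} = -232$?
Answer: $\frac{3581948748091}{99104} \approx 3.6143 \cdot 10^{7}$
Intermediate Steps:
$o = -105432$ ($o = 276 \left(-382\right) = -105432$)
$\left(o - 51305\right) \left(P{\left(1 \right)} - \frac{416655}{-297312}\right) = \left(-105432 - 51305\right) \left(-232 - \frac{416655}{-297312}\right) = - 156737 \left(-232 - - \frac{138885}{99104}\right) = - 156737 \left(-232 + \frac{138885}{99104}\right) = \left(-156737\right) \left(- \frac{22853243}{99104}\right) = \frac{3581948748091}{99104}$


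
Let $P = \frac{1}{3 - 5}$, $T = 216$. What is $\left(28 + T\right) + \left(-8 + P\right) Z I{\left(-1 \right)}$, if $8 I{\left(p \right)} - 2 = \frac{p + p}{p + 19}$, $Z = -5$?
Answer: $\frac{36581}{144} \approx 254.03$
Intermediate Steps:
$I{\left(p \right)} = \frac{1}{4} + \frac{p}{4 \left(19 + p\right)}$ ($I{\left(p \right)} = \frac{1}{4} + \frac{\left(p + p\right) \frac{1}{p + 19}}{8} = \frac{1}{4} + \frac{2 p \frac{1}{19 + p}}{8} = \frac{1}{4} + \frac{p}{4 \left(19 + p\right)}$)
$P = - \frac{1}{2}$ ($P = \frac{1}{3 - 5} = \frac{1}{-2} = - \frac{1}{2} \approx -0.5$)
$\left(28 + T\right) + \left(-8 + P\right) Z I{\left(-1 \right)} = \left(28 + 216\right) + \left(-8 - \frac{1}{2}\right) \left(-5\right) \frac{19 + 2 \left(-1\right)}{4 \left(19 - 1\right)} = 244 + \left(- \frac{17}{2}\right) \left(-5\right) \frac{19 - 2}{4 \cdot 18} = 244 + \frac{85 \cdot \frac{1}{4} \cdot \frac{1}{18} \cdot 17}{2} = 244 + \frac{85}{2} \cdot \frac{17}{72} = 244 + \frac{1445}{144} = \frac{36581}{144}$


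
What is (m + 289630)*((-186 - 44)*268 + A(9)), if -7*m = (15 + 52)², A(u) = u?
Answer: -124674644151/7 ≈ -1.7811e+10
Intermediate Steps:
m = -4489/7 (m = -(15 + 52)²/7 = -⅐*67² = -⅐*4489 = -4489/7 ≈ -641.29)
(m + 289630)*((-186 - 44)*268 + A(9)) = (-4489/7 + 289630)*((-186 - 44)*268 + 9) = 2022921*(-230*268 + 9)/7 = 2022921*(-61640 + 9)/7 = (2022921/7)*(-61631) = -124674644151/7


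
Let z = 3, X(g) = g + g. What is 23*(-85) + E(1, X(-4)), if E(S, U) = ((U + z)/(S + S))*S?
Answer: -3915/2 ≈ -1957.5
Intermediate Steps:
X(g) = 2*g
E(S, U) = 3/2 + U/2 (E(S, U) = ((U + 3)/(S + S))*S = ((3 + U)/((2*S)))*S = ((3 + U)*(1/(2*S)))*S = ((3 + U)/(2*S))*S = 3/2 + U/2)
23*(-85) + E(1, X(-4)) = 23*(-85) + (3/2 + (2*(-4))/2) = -1955 + (3/2 + (½)*(-8)) = -1955 + (3/2 - 4) = -1955 - 5/2 = -3915/2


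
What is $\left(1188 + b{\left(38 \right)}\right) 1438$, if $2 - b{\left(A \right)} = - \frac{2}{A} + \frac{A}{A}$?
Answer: $\frac{32487296}{19} \approx 1.7099 \cdot 10^{6}$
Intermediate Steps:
$b{\left(A \right)} = 1 + \frac{2}{A}$ ($b{\left(A \right)} = 2 - \left(- \frac{2}{A} + \frac{A}{A}\right) = 2 - \left(- \frac{2}{A} + 1\right) = 2 - \left(1 - \frac{2}{A}\right) = 1 + \frac{2}{A}$)
$\left(1188 + b{\left(38 \right)}\right) 1438 = \left(1188 + \frac{2 + 38}{38}\right) 1438 = \left(1188 + \frac{1}{38} \cdot 40\right) 1438 = \left(1188 + \frac{20}{19}\right) 1438 = \frac{22592}{19} \cdot 1438 = \frac{32487296}{19}$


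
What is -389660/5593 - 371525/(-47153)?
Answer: -16295698655/263726729 ≈ -61.790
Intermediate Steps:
-389660/5593 - 371525/(-47153) = -389660*1/5593 - 371525*(-1/47153) = -389660/5593 + 371525/47153 = -16295698655/263726729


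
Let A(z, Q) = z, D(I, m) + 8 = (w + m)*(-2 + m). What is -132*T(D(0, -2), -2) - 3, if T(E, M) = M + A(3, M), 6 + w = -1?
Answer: -135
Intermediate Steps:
w = -7 (w = -6 - 1 = -7)
D(I, m) = -8 + (-7 + m)*(-2 + m)
T(E, M) = 3 + M (T(E, M) = M + 3 = 3 + M)
-132*T(D(0, -2), -2) - 3 = -132*(3 - 2) - 3 = -132*1 - 3 = -132 - 3 = -135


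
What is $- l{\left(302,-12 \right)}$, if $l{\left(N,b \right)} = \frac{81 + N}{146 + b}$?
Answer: $- \frac{383}{134} \approx -2.8582$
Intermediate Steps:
$l{\left(N,b \right)} = \frac{81 + N}{146 + b}$
$- l{\left(302,-12 \right)} = - \frac{81 + 302}{146 - 12} = - \frac{383}{134}$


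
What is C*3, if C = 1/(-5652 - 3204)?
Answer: -1/2952 ≈ -0.00033875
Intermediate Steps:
C = -1/8856 (C = 1/(-8856) = -1/8856 ≈ -0.00011292)
C*3 = -1/8856*3 = -1/2952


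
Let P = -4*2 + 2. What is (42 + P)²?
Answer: 1296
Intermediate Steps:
P = -6 (P = -8 + 2 = -6)
(42 + P)² = (42 - 6)² = 36² = 1296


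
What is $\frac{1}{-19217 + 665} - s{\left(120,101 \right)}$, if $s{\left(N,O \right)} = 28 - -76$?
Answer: $- \frac{1929409}{18552} \approx -104.0$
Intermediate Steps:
$s{\left(N,O \right)} = 104$ ($s{\left(N,O \right)} = 28 + 76 = 104$)
$\frac{1}{-19217 + 665} - s{\left(120,101 \right)} = \frac{1}{-19217 + 665} - 104 = \frac{1}{-18552} - 104 = - \frac{1}{18552} - 104 = - \frac{1929409}{18552}$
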